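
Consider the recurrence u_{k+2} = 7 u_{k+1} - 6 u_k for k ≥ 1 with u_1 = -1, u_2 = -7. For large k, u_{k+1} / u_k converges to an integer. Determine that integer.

6

The characteristic equation is r^2 - 7r + 6 = 0, which factors as (r - 6)(r - 1) = 0.
So the roots are 6 and 1. Since |6| > |1| and the coefficient of 6^k is non-zero, the ratio tends to 6.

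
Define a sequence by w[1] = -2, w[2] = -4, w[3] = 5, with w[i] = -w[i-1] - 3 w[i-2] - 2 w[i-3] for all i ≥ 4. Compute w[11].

w[4] = -5 - 3·(-4) - 2·(-2) = 11
w[5] = -11 - 3·5 - 2·(-4) = -18
w[6] = -(-18) - 3·11 - 2·5 = -25
w[7] = -(-25) - 3·(-18) - 2·11 = 57
w[8] = -57 - 3·(-25) - 2·(-18) = 54
w[9] = -54 - 3·57 - 2·(-25) = -175
w[10] = -(-175) - 3·54 - 2·57 = -101
w[11] = -(-101) - 3·(-175) - 2·54 = 518

518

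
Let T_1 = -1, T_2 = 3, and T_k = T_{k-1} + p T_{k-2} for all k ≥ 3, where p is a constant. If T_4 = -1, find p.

-2

T_3 = 3 - p
T_4 = 3 + 2p
So 3 + 2p = -1, giving p = -2.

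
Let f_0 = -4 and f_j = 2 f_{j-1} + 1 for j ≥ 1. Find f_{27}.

-402653185

The fixed point is 1/(1 - 2) = -1, so f_j + 1 = 2(f_{j-1} + 1).
Hence f_j = -3·2^j - 1.
f_{27} = -3·2^{27} - 1 = -3·134217728 - 1 = -402653185.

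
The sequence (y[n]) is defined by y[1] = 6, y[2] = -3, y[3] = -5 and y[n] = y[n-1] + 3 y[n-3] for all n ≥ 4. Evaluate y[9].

7

y[4] = (-5) + 3(6) = 13
y[5] = 13 + 3(-3) = 4
y[6] = 4 + 3(-5) = -11
y[7] = (-11) + 3(13) = 28
y[8] = 28 + 3(4) = 40
y[9] = 40 + 3(-11) = 7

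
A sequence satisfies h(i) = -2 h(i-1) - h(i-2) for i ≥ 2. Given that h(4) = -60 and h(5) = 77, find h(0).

8

Rearranging, h(i-2) = -(h(i) + 2 h(i-1)).
h(3) = -(77 + 2(-60)) = 43
h(2) = -(-60 + 2(43)) = -26
h(1) = -(43 + 2(-26)) = 9
h(0) = -(-26 + 2(9)) = 8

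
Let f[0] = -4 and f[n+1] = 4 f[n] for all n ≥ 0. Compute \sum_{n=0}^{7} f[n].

f[1] = 4*(-4) = -16
f[2] = 4*(-16) = -64
f[3] = 4*(-64) = -256
f[4] = 4*(-256) = -1024
f[5] = 4*(-1024) = -4096
f[6] = 4*(-4096) = -16384
f[7] = 4*(-16384) = -65536
Sum = (-4) + (-16) + (-64) + (-256) + (-1024) + (-4096) + (-16384) + (-65536) = -87380

-87380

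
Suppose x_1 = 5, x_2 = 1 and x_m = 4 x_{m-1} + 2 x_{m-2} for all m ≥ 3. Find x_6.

x_3 = 4*1 + 2*5 = 14
x_4 = 4*14 + 2*1 = 58
x_5 = 4*58 + 2*14 = 260
x_6 = 4*260 + 2*58 = 1156

1156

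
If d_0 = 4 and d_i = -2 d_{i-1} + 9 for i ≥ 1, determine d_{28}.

The fixed point is 9/(1 + 2) = 3, so d_i - 3 = -2(d_{i-1} - 3).
Hence d_i = 1·(-2)^i + 3.
d_{28} = 1·(-2)^{28} + 3 = 1·268435456 + 3 = 268435459.

268435459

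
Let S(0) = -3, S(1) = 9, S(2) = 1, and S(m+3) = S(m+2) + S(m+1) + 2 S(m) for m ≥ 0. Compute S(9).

S(3) = 1 + 9 + 2*(-3) = 4
S(4) = 4 + 1 + 2*9 = 23
S(5) = 23 + 4 + 2*1 = 29
S(6) = 29 + 23 + 2*4 = 60
S(7) = 60 + 29 + 2*23 = 135
S(8) = 135 + 60 + 2*29 = 253
S(9) = 253 + 135 + 2*60 = 508

508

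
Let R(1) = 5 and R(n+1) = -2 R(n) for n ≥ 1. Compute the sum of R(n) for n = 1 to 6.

R(2) = -2(5) = -10
R(3) = -2(-10) = 20
R(4) = -2(20) = -40
R(5) = -2(-40) = 80
R(6) = -2(80) = -160
Sum = 5 + (-10) + 20 + (-40) + 80 + (-160) = -105

-105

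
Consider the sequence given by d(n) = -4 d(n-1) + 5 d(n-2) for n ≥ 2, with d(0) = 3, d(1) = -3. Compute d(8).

390627

d(2) = -4·(-3) + 5·3 = 27
d(3) = -4·27 + 5·(-3) = -123
d(4) = -4·(-123) + 5·27 = 627
d(5) = -4·627 + 5·(-123) = -3123
d(6) = -4·(-3123) + 5·627 = 15627
d(7) = -4·15627 + 5·(-3123) = -78123
d(8) = -4·(-78123) + 5·15627 = 390627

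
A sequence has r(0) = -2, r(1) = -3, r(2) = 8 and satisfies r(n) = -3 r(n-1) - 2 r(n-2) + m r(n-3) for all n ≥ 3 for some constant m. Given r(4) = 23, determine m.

-5

r(3) = -18 - 2m
r(4) = 38 + 3m
So 38 + 3m = 23, giving m = -5.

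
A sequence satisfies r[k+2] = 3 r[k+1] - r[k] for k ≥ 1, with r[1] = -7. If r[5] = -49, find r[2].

Let r[2] = w.
r[3] = 7 + 3w
r[4] = 21 + 8w
r[5] = 56 + 21w
So 56 + 21w = -49, giving w = -5.

-5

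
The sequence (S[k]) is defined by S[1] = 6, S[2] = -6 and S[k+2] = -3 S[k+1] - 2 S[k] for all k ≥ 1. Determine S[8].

-6

S[3] = -3·(-6) - 2·6 = 6
S[4] = -3·6 - 2·(-6) = -6
S[5] = -3·(-6) - 2·6 = 6
S[6] = -3·6 - 2·(-6) = -6
S[7] = -3·(-6) - 2·6 = 6
S[8] = -3·6 - 2·(-6) = -6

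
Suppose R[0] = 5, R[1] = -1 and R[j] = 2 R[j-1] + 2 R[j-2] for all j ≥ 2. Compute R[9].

6512

R[2] = 2·(-1) + 2·5 = 8
R[3] = 2·8 + 2·(-1) = 14
R[4] = 2·14 + 2·8 = 44
R[5] = 2·44 + 2·14 = 116
R[6] = 2·116 + 2·44 = 320
R[7] = 2·320 + 2·116 = 872
R[8] = 2·872 + 2·320 = 2384
R[9] = 2·2384 + 2·872 = 6512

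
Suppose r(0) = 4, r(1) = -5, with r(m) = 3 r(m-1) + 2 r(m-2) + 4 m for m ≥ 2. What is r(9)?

r(2) = 3·(-5) + 2·4 + 8 = 1
r(3) = 3·1 + 2·(-5) + 12 = 5
r(4) = 3·5 + 2·1 + 16 = 33
r(5) = 3·33 + 2·5 + 20 = 129
r(6) = 3·129 + 2·33 + 24 = 477
r(7) = 3·477 + 2·129 + 28 = 1717
r(8) = 3·1717 + 2·477 + 32 = 6137
r(9) = 3·6137 + 2·1717 + 36 = 21881

21881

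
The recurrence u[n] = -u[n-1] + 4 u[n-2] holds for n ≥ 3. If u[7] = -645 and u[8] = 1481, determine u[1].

Rearranging, u[n-2] = (u[n] + u[n-1]) / 4.
u[6] = (1481 + (-645)) / 4 = 836/4 = 209
u[5] = (-645 + 209) / 4 = -436/4 = -109
u[4] = (209 + (-109)) / 4 = 100/4 = 25
u[3] = (-109 + 25) / 4 = -84/4 = -21
u[2] = (25 + (-21)) / 4 = 4/4 = 1
u[1] = (-21 + 1) / 4 = -20/4 = -5

-5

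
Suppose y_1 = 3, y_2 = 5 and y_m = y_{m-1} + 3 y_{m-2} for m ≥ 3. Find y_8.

845

y_3 = 5 + 3*3 = 14
y_4 = 14 + 3*5 = 29
y_5 = 29 + 3*14 = 71
y_6 = 71 + 3*29 = 158
y_7 = 158 + 3*71 = 371
y_8 = 371 + 3*158 = 845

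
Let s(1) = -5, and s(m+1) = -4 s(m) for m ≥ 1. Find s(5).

-1280

s(2) = -4*(-5) = 20
s(3) = -4*20 = -80
s(4) = -4*(-80) = 320
s(5) = -4*320 = -1280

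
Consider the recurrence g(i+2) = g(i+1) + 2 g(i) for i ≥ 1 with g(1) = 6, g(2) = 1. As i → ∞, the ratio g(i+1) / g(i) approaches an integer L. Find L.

2

The characteristic equation is r^2 - r - 2 = 0, which factors as (r - 2)(r + 1) = 0.
So the roots are 2 and -1. Since |2| > |-1| and the coefficient of 2^i is non-zero, the ratio tends to 2.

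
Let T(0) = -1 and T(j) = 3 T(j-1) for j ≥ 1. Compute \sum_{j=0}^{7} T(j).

T(1) = 3·(-1) = -3
T(2) = 3·(-3) = -9
T(3) = 3·(-9) = -27
T(4) = 3·(-27) = -81
T(5) = 3·(-81) = -243
T(6) = 3·(-243) = -729
T(7) = 3·(-729) = -2187
Sum = (-1) + (-3) + (-9) + (-27) + (-81) + (-243) + (-729) + (-2187) = -3280

-3280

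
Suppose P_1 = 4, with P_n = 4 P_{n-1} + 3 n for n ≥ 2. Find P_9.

415051

P_2 = 4·4 + 6 = 22
P_3 = 4·22 + 9 = 97
P_4 = 4·97 + 12 = 400
P_5 = 4·400 + 15 = 1615
P_6 = 4·1615 + 18 = 6478
P_7 = 4·6478 + 21 = 25933
P_8 = 4·25933 + 24 = 103756
P_9 = 4·103756 + 27 = 415051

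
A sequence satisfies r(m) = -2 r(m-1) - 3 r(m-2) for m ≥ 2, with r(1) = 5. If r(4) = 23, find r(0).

Let r(0) = w.
r(2) = -10 - 3w
r(3) = 5 + 6w
r(4) = 20 - 3w
So 20 - 3w = 23, giving w = -1.

-1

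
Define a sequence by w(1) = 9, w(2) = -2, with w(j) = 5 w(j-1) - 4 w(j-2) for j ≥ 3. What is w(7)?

-15006

w(3) = 5*(-2) - 4*9 = -46
w(4) = 5*(-46) - 4*(-2) = -222
w(5) = 5*(-222) - 4*(-46) = -926
w(6) = 5*(-926) - 4*(-222) = -3742
w(7) = 5*(-3742) - 4*(-926) = -15006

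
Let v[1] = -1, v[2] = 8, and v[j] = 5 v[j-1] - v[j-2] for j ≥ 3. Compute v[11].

11420576

v[3] = 5(8) - (-1) = 41
v[4] = 5(41) - 8 = 197
v[5] = 5(197) - 41 = 944
v[6] = 5(944) - 197 = 4523
v[7] = 5(4523) - 944 = 21671
v[8] = 5(21671) - 4523 = 103832
v[9] = 5(103832) - 21671 = 497489
v[10] = 5(497489) - 103832 = 2383613
v[11] = 5(2383613) - 497489 = 11420576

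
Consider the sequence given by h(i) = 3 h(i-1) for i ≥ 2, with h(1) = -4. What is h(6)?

h(2) = 3(-4) = -12
h(3) = 3(-12) = -36
h(4) = 3(-36) = -108
h(5) = 3(-108) = -324
h(6) = 3(-324) = -972

-972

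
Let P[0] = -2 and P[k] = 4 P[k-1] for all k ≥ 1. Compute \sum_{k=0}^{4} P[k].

P[1] = 4(-2) = -8
P[2] = 4(-8) = -32
P[3] = 4(-32) = -128
P[4] = 4(-128) = -512
Sum = (-2) + (-8) + (-32) + (-128) + (-512) = -682

-682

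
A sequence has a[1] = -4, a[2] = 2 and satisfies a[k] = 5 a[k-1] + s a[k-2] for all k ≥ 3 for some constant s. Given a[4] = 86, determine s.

a[3] = 10 - 4s
a[4] = 50 - 18s
So 50 - 18s = 86, giving s = -2.

-2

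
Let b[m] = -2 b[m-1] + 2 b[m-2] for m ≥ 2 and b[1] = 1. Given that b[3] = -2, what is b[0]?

2

Let b[0] = z.
b[2] = -2 + 2z
b[3] = 6 - 4z
So 6 - 4z = -2, giving z = 2.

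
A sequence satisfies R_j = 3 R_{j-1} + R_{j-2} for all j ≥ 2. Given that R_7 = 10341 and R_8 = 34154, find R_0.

-1

Rearranging, R_{j-2} = R_j - 3 R_{j-1}.
R_6 = 34154 - 3·10341 = 3131
R_5 = 10341 - 3·3131 = 948
R_4 = 3131 - 3·948 = 287
R_3 = 948 - 3·287 = 87
R_2 = 287 - 3·87 = 26
R_1 = 87 - 3·26 = 9
R_0 = 26 - 3·9 = -1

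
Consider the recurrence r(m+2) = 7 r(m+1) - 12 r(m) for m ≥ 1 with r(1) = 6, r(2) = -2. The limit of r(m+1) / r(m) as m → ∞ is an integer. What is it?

The characteristic equation is r^2 - 7r + 12 = 0, which factors as (r - 4)(r - 3) = 0.
So the roots are 4 and 3. Since |4| > |3| and the coefficient of 4^m is non-zero, the ratio tends to 4.

4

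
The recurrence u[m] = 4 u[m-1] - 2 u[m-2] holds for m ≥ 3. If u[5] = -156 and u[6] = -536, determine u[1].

Rearranging, u[m-2] = (u[m] - 4 u[m-1]) / -2.
u[4] = (-536 - 4(-156)) / -2 = 88/-2 = -44
u[3] = (-156 - 4(-44)) / -2 = 20/-2 = -10
u[2] = (-44 - 4(-10)) / -2 = -4/-2 = 2
u[1] = (-10 - 4(2)) / -2 = -18/-2 = 9

9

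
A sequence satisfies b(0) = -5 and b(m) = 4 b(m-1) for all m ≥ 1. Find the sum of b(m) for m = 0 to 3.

b(1) = 4·(-5) = -20
b(2) = 4·(-20) = -80
b(3) = 4·(-80) = -320
Sum = (-5) + (-20) + (-80) + (-320) = -425

-425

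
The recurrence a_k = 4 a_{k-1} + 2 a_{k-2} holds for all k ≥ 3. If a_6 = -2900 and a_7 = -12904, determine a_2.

Rearranging, a_{k-2} = (a_k - 4 a_{k-1}) / 2.
a_5 = (-12904 - 4*(-2900)) / 2 = -1304/2 = -652
a_4 = (-2900 - 4*(-652)) / 2 = -292/2 = -146
a_3 = (-652 - 4*(-146)) / 2 = -68/2 = -34
a_2 = (-146 - 4*(-34)) / 2 = -10/2 = -5

-5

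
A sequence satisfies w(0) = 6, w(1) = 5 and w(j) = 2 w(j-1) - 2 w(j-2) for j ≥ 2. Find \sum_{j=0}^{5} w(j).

-49

w(2) = 2·5 - 2·6 = -2
w(3) = 2·(-2) - 2·5 = -14
w(4) = 2·(-14) - 2·(-2) = -24
w(5) = 2·(-24) - 2·(-14) = -20
Sum = 6 + 5 + (-2) + (-14) + (-24) + (-20) = -49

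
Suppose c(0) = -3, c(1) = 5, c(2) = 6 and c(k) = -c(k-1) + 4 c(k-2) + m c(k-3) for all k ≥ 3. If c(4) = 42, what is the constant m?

c(3) = 14 - 3m
c(4) = 10 + 8m
So 10 + 8m = 42, giving m = 4.

4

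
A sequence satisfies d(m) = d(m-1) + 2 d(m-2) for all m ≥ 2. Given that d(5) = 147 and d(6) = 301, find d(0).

Rearranging, d(m-2) = (d(m) - d(m-1)) / 2.
d(4) = (301 - 147) / 2 = 154/2 = 77
d(3) = (147 - 77) / 2 = 70/2 = 35
d(2) = (77 - 35) / 2 = 42/2 = 21
d(1) = (35 - 21) / 2 = 14/2 = 7
d(0) = (21 - 7) / 2 = 14/2 = 7

7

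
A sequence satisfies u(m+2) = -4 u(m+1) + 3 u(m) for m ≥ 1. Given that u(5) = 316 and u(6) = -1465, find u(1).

Rearranging, u(m-2) = (u(m) + 4 u(m-1)) / 3.
u(4) = (-1465 + 4*316) / 3 = -201/3 = -67
u(3) = (316 + 4*(-67)) / 3 = 48/3 = 16
u(2) = (-67 + 4*16) / 3 = -3/3 = -1
u(1) = (16 + 4*(-1)) / 3 = 12/3 = 4

4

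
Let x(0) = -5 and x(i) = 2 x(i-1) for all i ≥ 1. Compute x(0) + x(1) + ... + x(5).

-315

x(1) = 2·(-5) = -10
x(2) = 2·(-10) = -20
x(3) = 2·(-20) = -40
x(4) = 2·(-40) = -80
x(5) = 2·(-80) = -160
Sum = (-5) + (-10) + (-20) + (-40) + (-80) + (-160) = -315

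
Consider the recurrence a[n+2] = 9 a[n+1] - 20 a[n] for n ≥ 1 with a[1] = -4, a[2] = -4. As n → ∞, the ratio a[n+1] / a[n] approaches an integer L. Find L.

5

The characteristic equation is r^2 - 9r + 20 = 0, which factors as (r - 5)(r - 4) = 0.
So the roots are 5 and 4. Since |5| > |4| and the coefficient of 5^n is non-zero, the ratio tends to 5.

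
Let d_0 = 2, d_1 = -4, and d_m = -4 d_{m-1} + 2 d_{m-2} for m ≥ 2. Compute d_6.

d_2 = -4(-4) + 2(2) = 20
d_3 = -4(20) + 2(-4) = -88
d_4 = -4(-88) + 2(20) = 392
d_5 = -4(392) + 2(-88) = -1744
d_6 = -4(-1744) + 2(392) = 7760

7760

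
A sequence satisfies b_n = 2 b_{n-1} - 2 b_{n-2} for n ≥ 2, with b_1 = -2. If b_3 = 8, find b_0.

-3

Let b_0 = z.
b_2 = -4 - 2z
b_3 = -4 - 4z
So -4 - 4z = 8, giving z = -3.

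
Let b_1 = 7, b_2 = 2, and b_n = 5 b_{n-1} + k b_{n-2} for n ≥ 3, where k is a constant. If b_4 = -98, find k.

-4

b_3 = 10 + 7k
b_4 = 50 + 37k
So 50 + 37k = -98, giving k = -4.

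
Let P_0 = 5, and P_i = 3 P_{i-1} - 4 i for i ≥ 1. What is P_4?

P_1 = 3(5) - 4 = 11
P_2 = 3(11) - 8 = 25
P_3 = 3(25) - 12 = 63
P_4 = 3(63) - 16 = 173

173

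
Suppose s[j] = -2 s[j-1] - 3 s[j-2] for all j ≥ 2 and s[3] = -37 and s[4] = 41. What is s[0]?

-7

Rearranging, s[j-2] = (s[j] + 2 s[j-1]) / -3.
s[2] = (41 + 2(-37)) / -3 = -33/-3 = 11
s[1] = (-37 + 2(11)) / -3 = -15/-3 = 5
s[0] = (11 + 2(5)) / -3 = 21/-3 = -7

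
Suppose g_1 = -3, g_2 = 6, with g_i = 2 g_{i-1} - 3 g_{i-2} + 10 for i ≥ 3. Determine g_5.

25

g_3 = 2(6) - 3(-3) + 10 = 31
g_4 = 2(31) - 3(6) + 10 = 54
g_5 = 2(54) - 3(31) + 10 = 25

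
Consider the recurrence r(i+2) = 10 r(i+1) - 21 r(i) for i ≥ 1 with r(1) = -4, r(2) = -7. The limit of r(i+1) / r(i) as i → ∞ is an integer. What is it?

7

The characteristic equation is r^2 - 10r + 21 = 0, which factors as (r - 7)(r - 3) = 0.
So the roots are 7 and 3. Since |7| > |3| and the coefficient of 7^i is non-zero, the ratio tends to 7.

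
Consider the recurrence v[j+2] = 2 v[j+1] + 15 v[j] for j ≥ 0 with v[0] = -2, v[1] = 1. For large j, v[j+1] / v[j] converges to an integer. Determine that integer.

5

The characteristic equation is r^2 - 2r - 15 = 0, which factors as (r - 5)(r + 3) = 0.
So the roots are 5 and -3. Since |5| > |-3| and the coefficient of 5^j is non-zero, the ratio tends to 5.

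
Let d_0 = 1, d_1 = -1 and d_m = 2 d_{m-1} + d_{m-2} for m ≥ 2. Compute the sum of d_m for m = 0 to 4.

d_2 = 2(-1) + 1 = -1
d_3 = 2(-1) + (-1) = -3
d_4 = 2(-3) + (-1) = -7
Sum = 1 + (-1) + (-1) + (-3) + (-7) = -11

-11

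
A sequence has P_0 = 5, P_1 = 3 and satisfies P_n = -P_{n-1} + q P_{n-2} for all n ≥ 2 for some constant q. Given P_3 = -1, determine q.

P_2 = -3 + 5q
P_3 = 3 - 2q
So 3 - 2q = -1, giving q = 2.

2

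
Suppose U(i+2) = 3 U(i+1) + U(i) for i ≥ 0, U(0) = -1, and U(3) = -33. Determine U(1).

Let U(1) = w.
U(2) = -1 + 3w
U(3) = -3 + 10w
So -3 + 10w = -33, giving w = -3.

-3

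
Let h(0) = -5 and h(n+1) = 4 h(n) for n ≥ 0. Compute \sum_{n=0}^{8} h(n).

h(1) = 4*(-5) = -20
h(2) = 4*(-20) = -80
h(3) = 4*(-80) = -320
h(4) = 4*(-320) = -1280
h(5) = 4*(-1280) = -5120
h(6) = 4*(-5120) = -20480
h(7) = 4*(-20480) = -81920
h(8) = 4*(-81920) = -327680
Sum = (-5) + (-20) + (-80) + (-320) + (-1280) + (-5120) + (-20480) + (-81920) + (-327680) = -436905

-436905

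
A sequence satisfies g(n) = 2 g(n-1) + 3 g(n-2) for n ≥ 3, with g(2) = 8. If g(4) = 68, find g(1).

2

Let g(1) = x.
g(3) = 16 + 3x
g(4) = 56 + 6x
So 56 + 6x = 68, giving x = 2.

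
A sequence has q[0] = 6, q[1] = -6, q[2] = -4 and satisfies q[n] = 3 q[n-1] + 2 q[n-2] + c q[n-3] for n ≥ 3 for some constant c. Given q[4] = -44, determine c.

q[3] = -24 + 6c
q[4] = -80 + 12c
So -80 + 12c = -44, giving c = 3.

3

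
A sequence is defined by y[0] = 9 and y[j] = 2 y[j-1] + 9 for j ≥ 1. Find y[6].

1143

y[1] = 2·9 + 9 = 27
y[2] = 2·27 + 9 = 63
y[3] = 2·63 + 9 = 135
y[4] = 2·135 + 9 = 279
y[5] = 2·279 + 9 = 567
y[6] = 2·567 + 9 = 1143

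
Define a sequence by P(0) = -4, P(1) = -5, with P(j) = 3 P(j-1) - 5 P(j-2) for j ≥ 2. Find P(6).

-220

P(2) = 3*(-5) - 5*(-4) = 5
P(3) = 3*5 - 5*(-5) = 40
P(4) = 3*40 - 5*5 = 95
P(5) = 3*95 - 5*40 = 85
P(6) = 3*85 - 5*95 = -220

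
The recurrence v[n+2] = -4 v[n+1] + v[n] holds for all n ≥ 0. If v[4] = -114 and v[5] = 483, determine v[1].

Rearranging, v[n-2] = v[n] + 4 v[n-1].
v[3] = 483 + 4*(-114) = 27
v[2] = -114 + 4*27 = -6
v[1] = 27 + 4*(-6) = 3

3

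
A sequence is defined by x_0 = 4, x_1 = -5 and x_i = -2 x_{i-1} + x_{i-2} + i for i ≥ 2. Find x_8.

x_2 = -2*(-5) + 4 + 2 = 16
x_3 = -2*16 + (-5) + 3 = -34
x_4 = -2*(-34) + 16 + 4 = 88
x_5 = -2*88 + (-34) + 5 = -205
x_6 = -2*(-205) + 88 + 6 = 504
x_7 = -2*504 + (-205) + 7 = -1206
x_8 = -2*(-1206) + 504 + 8 = 2924

2924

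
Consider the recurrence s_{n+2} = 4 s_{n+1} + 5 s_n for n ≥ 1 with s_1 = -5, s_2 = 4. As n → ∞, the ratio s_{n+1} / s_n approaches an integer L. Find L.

5

The characteristic equation is r^2 - 4r - 5 = 0, which factors as (r - 5)(r + 1) = 0.
So the roots are 5 and -1. Since |5| > |-1| and the coefficient of 5^n is non-zero, the ratio tends to 5.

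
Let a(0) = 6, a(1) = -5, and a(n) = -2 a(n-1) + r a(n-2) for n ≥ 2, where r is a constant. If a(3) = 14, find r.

a(2) = 10 + 6r
a(3) = -20 - 17r
So -20 - 17r = 14, giving r = -2.

-2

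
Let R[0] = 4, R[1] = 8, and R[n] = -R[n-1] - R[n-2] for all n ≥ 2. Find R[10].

8

R[2] = -8 - 4 = -12
R[3] = -(-12) - 8 = 4
R[4] = -4 - (-12) = 8
R[5] = -8 - 4 = -12
R[6] = -(-12) - 8 = 4
R[7] = -4 - (-12) = 8
R[8] = -8 - 4 = -12
R[9] = -(-12) - 8 = 4
R[10] = -4 - (-12) = 8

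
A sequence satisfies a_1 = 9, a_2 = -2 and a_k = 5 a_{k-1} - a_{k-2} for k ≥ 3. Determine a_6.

a_3 = 5(-2) - 9 = -19
a_4 = 5(-19) - (-2) = -93
a_5 = 5(-93) - (-19) = -446
a_6 = 5(-446) - (-93) = -2137

-2137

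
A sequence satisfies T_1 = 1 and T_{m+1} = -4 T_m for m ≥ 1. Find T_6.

T_2 = -4·1 = -4
T_3 = -4·(-4) = 16
T_4 = -4·16 = -64
T_5 = -4·(-64) = 256
T_6 = -4·256 = -1024

-1024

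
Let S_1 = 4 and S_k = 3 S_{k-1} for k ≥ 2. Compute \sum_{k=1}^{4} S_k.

S_2 = 3·4 = 12
S_3 = 3·12 = 36
S_4 = 3·36 = 108
Sum = 4 + 12 + 36 + 108 = 160

160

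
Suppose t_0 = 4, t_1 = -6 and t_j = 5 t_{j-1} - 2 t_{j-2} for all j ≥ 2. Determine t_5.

-3714

t_2 = 5(-6) - 2(4) = -38
t_3 = 5(-38) - 2(-6) = -178
t_4 = 5(-178) - 2(-38) = -814
t_5 = 5(-814) - 2(-178) = -3714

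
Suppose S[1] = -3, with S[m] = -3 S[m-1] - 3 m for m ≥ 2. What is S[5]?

-141

S[2] = -3(-3) - 6 = 3
S[3] = -3(3) - 9 = -18
S[4] = -3(-18) - 12 = 42
S[5] = -3(42) - 15 = -141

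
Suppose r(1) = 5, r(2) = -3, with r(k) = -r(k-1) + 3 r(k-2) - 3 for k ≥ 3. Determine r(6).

-153

r(3) = -(-3) + 3·5 - 3 = 15
r(4) = -15 + 3·(-3) - 3 = -27
r(5) = -(-27) + 3·15 - 3 = 69
r(6) = -69 + 3·(-27) - 3 = -153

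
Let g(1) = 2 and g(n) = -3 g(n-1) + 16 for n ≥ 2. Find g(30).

The fixed point is 16/(1 + 3) = 4, so g(n) - 4 = -3(g(n-1) - 4).
Hence g(n) = -2·(-3)^{n-1} + 4.
g(30) = -2·(-3)^{29} + 4 = -2·-68630377364883 + 4 = 137260754729770.

137260754729770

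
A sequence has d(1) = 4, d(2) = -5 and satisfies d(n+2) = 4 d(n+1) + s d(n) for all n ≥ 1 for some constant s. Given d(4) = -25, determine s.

5

d(3) = -20 + 4s
d(4) = -80 + 11s
So -80 + 11s = -25, giving s = 5.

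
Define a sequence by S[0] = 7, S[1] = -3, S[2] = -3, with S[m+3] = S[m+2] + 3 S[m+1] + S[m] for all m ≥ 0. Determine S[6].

S[3] = (-3) + 3·(-3) + 7 = -5
S[4] = (-5) + 3·(-3) + (-3) = -17
S[5] = (-17) + 3·(-5) + (-3) = -35
S[6] = (-35) + 3·(-17) + (-5) = -91

-91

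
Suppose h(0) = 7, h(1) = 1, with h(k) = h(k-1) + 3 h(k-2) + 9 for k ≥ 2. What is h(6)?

h(2) = 1 + 3*7 + 9 = 31
h(3) = 31 + 3*1 + 9 = 43
h(4) = 43 + 3*31 + 9 = 145
h(5) = 145 + 3*43 + 9 = 283
h(6) = 283 + 3*145 + 9 = 727

727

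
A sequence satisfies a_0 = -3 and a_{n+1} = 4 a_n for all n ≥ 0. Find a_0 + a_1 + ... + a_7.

-65535

a_1 = 4*(-3) = -12
a_2 = 4*(-12) = -48
a_3 = 4*(-48) = -192
a_4 = 4*(-192) = -768
a_5 = 4*(-768) = -3072
a_6 = 4*(-3072) = -12288
a_7 = 4*(-12288) = -49152
Sum = (-3) + (-12) + (-48) + (-192) + (-768) + (-3072) + (-12288) + (-49152) = -65535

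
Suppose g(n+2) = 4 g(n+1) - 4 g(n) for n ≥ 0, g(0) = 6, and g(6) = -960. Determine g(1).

Let g(1) = y.
g(2) = -24 + 4y
g(3) = -96 + 12y
g(4) = -288 + 32y
g(5) = -768 + 80y
g(6) = -1920 + 192y
So -1920 + 192y = -960, giving y = 5.

5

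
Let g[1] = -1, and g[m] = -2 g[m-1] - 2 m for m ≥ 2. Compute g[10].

-64

g[2] = -2(-1) - 4 = -2
g[3] = -2(-2) - 6 = -2
g[4] = -2(-2) - 8 = -4
g[5] = -2(-4) - 10 = -2
g[6] = -2(-2) - 12 = -8
g[7] = -2(-8) - 14 = 2
g[8] = -2(2) - 16 = -20
g[9] = -2(-20) - 18 = 22
g[10] = -2(22) - 20 = -64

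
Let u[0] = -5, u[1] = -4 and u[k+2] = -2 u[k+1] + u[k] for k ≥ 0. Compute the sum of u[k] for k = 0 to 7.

u[2] = -2*(-4) + (-5) = 3
u[3] = -2*3 + (-4) = -10
u[4] = -2*(-10) + 3 = 23
u[5] = -2*23 + (-10) = -56
u[6] = -2*(-56) + 23 = 135
u[7] = -2*135 + (-56) = -326
Sum = (-5) + (-4) + 3 + (-10) + 23 + (-56) + 135 + (-326) = -240

-240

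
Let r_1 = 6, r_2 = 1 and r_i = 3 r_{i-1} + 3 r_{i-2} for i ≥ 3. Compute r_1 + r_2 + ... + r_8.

r_3 = 3·1 + 3·6 = 21
r_4 = 3·21 + 3·1 = 66
r_5 = 3·66 + 3·21 = 261
r_6 = 3·261 + 3·66 = 981
r_7 = 3·981 + 3·261 = 3726
r_8 = 3·3726 + 3·981 = 14121
Sum = 6 + 1 + 21 + 66 + 261 + 981 + 3726 + 14121 = 19183

19183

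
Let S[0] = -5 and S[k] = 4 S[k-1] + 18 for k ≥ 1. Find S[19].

The fixed point is 18/(1 - 4) = -6, so S[k] + 6 = 4(S[k-1] + 6).
Hence S[k] = 1·4^k - 6.
S[19] = 1·4^{19} - 6 = 1·274877906944 - 6 = 274877906938.

274877906938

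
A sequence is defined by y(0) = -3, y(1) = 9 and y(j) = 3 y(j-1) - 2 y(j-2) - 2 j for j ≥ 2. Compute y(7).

843

y(2) = 3*9 - 2*(-3) - 4 = 29
y(3) = 3*29 - 2*9 - 6 = 63
y(4) = 3*63 - 2*29 - 8 = 123
y(5) = 3*123 - 2*63 - 10 = 233
y(6) = 3*233 - 2*123 - 12 = 441
y(7) = 3*441 - 2*233 - 14 = 843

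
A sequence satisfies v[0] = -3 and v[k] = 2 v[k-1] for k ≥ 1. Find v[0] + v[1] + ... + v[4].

v[1] = 2*(-3) = -6
v[2] = 2*(-6) = -12
v[3] = 2*(-12) = -24
v[4] = 2*(-24) = -48
Sum = (-3) + (-6) + (-12) + (-24) + (-48) = -93

-93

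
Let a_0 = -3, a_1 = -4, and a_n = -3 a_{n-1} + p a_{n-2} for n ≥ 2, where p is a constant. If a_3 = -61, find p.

-5

a_2 = 12 - 3p
a_3 = -36 + 5p
So -36 + 5p = -61, giving p = -5.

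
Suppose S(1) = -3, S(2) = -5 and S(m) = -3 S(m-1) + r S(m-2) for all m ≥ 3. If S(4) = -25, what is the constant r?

S(3) = 15 - 3r
S(4) = -45 + 4r
So -45 + 4r = -25, giving r = 5.

5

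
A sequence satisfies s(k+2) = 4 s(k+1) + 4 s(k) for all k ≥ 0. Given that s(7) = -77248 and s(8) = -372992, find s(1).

Rearranging, s(k-2) = (s(k) - 4 s(k-1)) / 4.
s(6) = (-372992 - 4·(-77248)) / 4 = -64000/4 = -16000
s(5) = (-77248 - 4·(-16000)) / 4 = -13248/4 = -3312
s(4) = (-16000 - 4·(-3312)) / 4 = -2752/4 = -688
s(3) = (-3312 - 4·(-688)) / 4 = -560/4 = -140
s(2) = (-688 - 4·(-140)) / 4 = -128/4 = -32
s(1) = (-140 - 4·(-32)) / 4 = -12/4 = -3

-3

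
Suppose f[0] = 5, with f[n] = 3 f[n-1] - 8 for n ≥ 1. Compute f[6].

f[1] = 3*5 - 8 = 7
f[2] = 3*7 - 8 = 13
f[3] = 3*13 - 8 = 31
f[4] = 3*31 - 8 = 85
f[5] = 3*85 - 8 = 247
f[6] = 3*247 - 8 = 733

733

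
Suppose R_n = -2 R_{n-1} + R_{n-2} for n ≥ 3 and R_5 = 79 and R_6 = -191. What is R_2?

Rearranging, R_{n-2} = R_n + 2 R_{n-1}.
R_4 = -191 + 2(79) = -33
R_3 = 79 + 2(-33) = 13
R_2 = -33 + 2(13) = -7

-7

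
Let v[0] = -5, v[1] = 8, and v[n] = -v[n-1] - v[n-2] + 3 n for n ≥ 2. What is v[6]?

v[2] = -8 - (-5) + 6 = 3
v[3] = -3 - 8 + 9 = -2
v[4] = -(-2) - 3 + 12 = 11
v[5] = -11 - (-2) + 15 = 6
v[6] = -6 - 11 + 18 = 1

1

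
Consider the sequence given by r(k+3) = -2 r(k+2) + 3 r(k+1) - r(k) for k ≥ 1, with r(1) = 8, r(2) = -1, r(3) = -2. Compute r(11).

9799

r(4) = -2(-2) + 3(-1) - 8 = -7
r(5) = -2(-7) + 3(-2) - (-1) = 9
r(6) = -2(9) + 3(-7) - (-2) = -37
r(7) = -2(-37) + 3(9) - (-7) = 108
r(8) = -2(108) + 3(-37) - 9 = -336
r(9) = -2(-336) + 3(108) - (-37) = 1033
r(10) = -2(1033) + 3(-336) - 108 = -3182
r(11) = -2(-3182) + 3(1033) - (-336) = 9799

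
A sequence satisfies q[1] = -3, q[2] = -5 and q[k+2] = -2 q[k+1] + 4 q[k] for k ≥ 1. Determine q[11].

36352

q[3] = -2*(-5) + 4*(-3) = -2
q[4] = -2*(-2) + 4*(-5) = -16
q[5] = -2*(-16) + 4*(-2) = 24
q[6] = -2*24 + 4*(-16) = -112
q[7] = -2*(-112) + 4*24 = 320
q[8] = -2*320 + 4*(-112) = -1088
q[9] = -2*(-1088) + 4*320 = 3456
q[10] = -2*3456 + 4*(-1088) = -11264
q[11] = -2*(-11264) + 4*3456 = 36352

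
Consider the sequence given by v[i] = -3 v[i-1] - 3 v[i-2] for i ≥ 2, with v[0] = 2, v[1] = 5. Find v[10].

2187

v[2] = -3(5) - 3(2) = -21
v[3] = -3(-21) - 3(5) = 48
v[4] = -3(48) - 3(-21) = -81
v[5] = -3(-81) - 3(48) = 99
v[6] = -3(99) - 3(-81) = -54
v[7] = -3(-54) - 3(99) = -135
v[8] = -3(-135) - 3(-54) = 567
v[9] = -3(567) - 3(-135) = -1296
v[10] = -3(-1296) - 3(567) = 2187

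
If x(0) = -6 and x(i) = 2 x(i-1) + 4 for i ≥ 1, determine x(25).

The fixed point is 4/(1 - 2) = -4, so x(i) + 4 = 2(x(i-1) + 4).
Hence x(i) = -2·2^i - 4.
x(25) = -2·2^{25} - 4 = -2·33554432 - 4 = -67108868.

-67108868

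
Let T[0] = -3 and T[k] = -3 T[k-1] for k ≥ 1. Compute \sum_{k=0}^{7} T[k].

T[1] = -3(-3) = 9
T[2] = -3(9) = -27
T[3] = -3(-27) = 81
T[4] = -3(81) = -243
T[5] = -3(-243) = 729
T[6] = -3(729) = -2187
T[7] = -3(-2187) = 6561
Sum = (-3) + 9 + (-27) + 81 + (-243) + 729 + (-2187) + 6561 = 4920

4920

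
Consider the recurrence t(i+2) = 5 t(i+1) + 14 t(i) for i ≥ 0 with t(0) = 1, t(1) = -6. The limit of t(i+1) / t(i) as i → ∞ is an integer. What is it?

7

The characteristic equation is r^2 - 5r - 14 = 0, which factors as (r - 7)(r + 2) = 0.
So the roots are 7 and -2. Since |7| > |-2| and the coefficient of 7^i is non-zero, the ratio tends to 7.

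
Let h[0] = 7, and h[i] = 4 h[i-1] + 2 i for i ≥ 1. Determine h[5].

8074

h[1] = 4·7 + 2 = 30
h[2] = 4·30 + 4 = 124
h[3] = 4·124 + 6 = 502
h[4] = 4·502 + 8 = 2016
h[5] = 4·2016 + 10 = 8074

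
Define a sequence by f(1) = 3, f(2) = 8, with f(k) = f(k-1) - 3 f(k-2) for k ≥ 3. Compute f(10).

-277

f(3) = 8 - 3(3) = -1
f(4) = (-1) - 3(8) = -25
f(5) = (-25) - 3(-1) = -22
f(6) = (-22) - 3(-25) = 53
f(7) = 53 - 3(-22) = 119
f(8) = 119 - 3(53) = -40
f(9) = (-40) - 3(119) = -397
f(10) = (-397) - 3(-40) = -277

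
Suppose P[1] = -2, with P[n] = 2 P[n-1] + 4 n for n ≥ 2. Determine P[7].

604

P[2] = 2·(-2) + 8 = 4
P[3] = 2·4 + 12 = 20
P[4] = 2·20 + 16 = 56
P[5] = 2·56 + 20 = 132
P[6] = 2·132 + 24 = 288
P[7] = 2·288 + 28 = 604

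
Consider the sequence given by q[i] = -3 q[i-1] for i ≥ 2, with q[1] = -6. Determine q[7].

-4374

q[2] = -3(-6) = 18
q[3] = -3(18) = -54
q[4] = -3(-54) = 162
q[5] = -3(162) = -486
q[6] = -3(-486) = 1458
q[7] = -3(1458) = -4374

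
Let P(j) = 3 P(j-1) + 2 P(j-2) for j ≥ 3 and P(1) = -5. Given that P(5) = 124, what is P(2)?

6

Let P(2) = x.
P(3) = -10 + 3x
P(4) = -30 + 11x
P(5) = -110 + 39x
So -110 + 39x = 124, giving x = 6.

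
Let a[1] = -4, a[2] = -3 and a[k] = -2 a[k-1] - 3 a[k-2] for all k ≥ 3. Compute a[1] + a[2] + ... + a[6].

65

a[3] = -2(-3) - 3(-4) = 18
a[4] = -2(18) - 3(-3) = -27
a[5] = -2(-27) - 3(18) = 0
a[6] = -2(0) - 3(-27) = 81
Sum = (-4) + (-3) + 18 + (-27) + 0 + 81 = 65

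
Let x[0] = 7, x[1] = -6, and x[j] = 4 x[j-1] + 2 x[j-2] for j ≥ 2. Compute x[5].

-1016

x[2] = 4·(-6) + 2·7 = -10
x[3] = 4·(-10) + 2·(-6) = -52
x[4] = 4·(-52) + 2·(-10) = -228
x[5] = 4·(-228) + 2·(-52) = -1016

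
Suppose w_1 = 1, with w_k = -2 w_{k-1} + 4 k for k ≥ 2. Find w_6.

48

w_2 = -2(1) + 8 = 6
w_3 = -2(6) + 12 = 0
w_4 = -2(0) + 16 = 16
w_5 = -2(16) + 20 = -12
w_6 = -2(-12) + 24 = 48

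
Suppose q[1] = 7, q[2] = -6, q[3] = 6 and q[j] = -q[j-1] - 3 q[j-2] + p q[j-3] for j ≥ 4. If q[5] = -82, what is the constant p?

4

q[4] = 12 + 7p
q[5] = -30 - 13p
So -30 - 13p = -82, giving p = 4.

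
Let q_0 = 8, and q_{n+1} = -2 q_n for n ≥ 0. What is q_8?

2048

q_1 = -2*8 = -16
q_2 = -2*(-16) = 32
q_3 = -2*32 = -64
q_4 = -2*(-64) = 128
q_5 = -2*128 = -256
q_6 = -2*(-256) = 512
q_7 = -2*512 = -1024
q_8 = -2*(-1024) = 2048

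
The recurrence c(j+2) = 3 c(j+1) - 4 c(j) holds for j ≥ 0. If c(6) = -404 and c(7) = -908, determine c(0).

-1

Rearranging, c(j-2) = (c(j) - 3 c(j-1)) / -4.
c(5) = (-908 - 3*(-404)) / -4 = 304/-4 = -76
c(4) = (-404 - 3*(-76)) / -4 = -176/-4 = 44
c(3) = (-76 - 3*44) / -4 = -208/-4 = 52
c(2) = (44 - 3*52) / -4 = -112/-4 = 28
c(1) = (52 - 3*28) / -4 = -32/-4 = 8
c(0) = (28 - 3*8) / -4 = 4/-4 = -1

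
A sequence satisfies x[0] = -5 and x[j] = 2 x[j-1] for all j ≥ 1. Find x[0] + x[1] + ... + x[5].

x[1] = 2·(-5) = -10
x[2] = 2·(-10) = -20
x[3] = 2·(-20) = -40
x[4] = 2·(-40) = -80
x[5] = 2·(-80) = -160
Sum = (-5) + (-10) + (-20) + (-40) + (-80) + (-160) = -315

-315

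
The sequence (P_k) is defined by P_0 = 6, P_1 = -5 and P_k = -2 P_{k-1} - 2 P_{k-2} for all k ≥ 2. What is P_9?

-80

P_2 = -2(-5) - 2(6) = -2
P_3 = -2(-2) - 2(-5) = 14
P_4 = -2(14) - 2(-2) = -24
P_5 = -2(-24) - 2(14) = 20
P_6 = -2(20) - 2(-24) = 8
P_7 = -2(8) - 2(20) = -56
P_8 = -2(-56) - 2(8) = 96
P_9 = -2(96) - 2(-56) = -80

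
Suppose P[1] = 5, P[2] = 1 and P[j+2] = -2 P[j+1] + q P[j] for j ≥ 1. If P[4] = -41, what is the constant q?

P[3] = -2 + 5q
P[4] = 4 - 9q
So 4 - 9q = -41, giving q = 5.

5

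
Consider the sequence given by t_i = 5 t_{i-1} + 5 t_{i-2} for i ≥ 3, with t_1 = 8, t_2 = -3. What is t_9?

t_3 = 5·(-3) + 5·8 = 25
t_4 = 5·25 + 5·(-3) = 110
t_5 = 5·110 + 5·25 = 675
t_6 = 5·675 + 5·110 = 3925
t_7 = 5·3925 + 5·675 = 23000
t_8 = 5·23000 + 5·3925 = 134625
t_9 = 5·134625 + 5·23000 = 788125

788125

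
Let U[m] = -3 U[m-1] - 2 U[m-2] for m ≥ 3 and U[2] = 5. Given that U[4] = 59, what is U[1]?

Let U[1] = y.
U[3] = -15 - 2y
U[4] = 35 + 6y
So 35 + 6y = 59, giving y = 4.

4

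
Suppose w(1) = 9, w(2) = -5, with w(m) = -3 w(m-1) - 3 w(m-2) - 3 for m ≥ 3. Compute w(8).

w(3) = -3·(-5) - 3·9 - 3 = -15
w(4) = -3·(-15) - 3·(-5) - 3 = 57
w(5) = -3·57 - 3·(-15) - 3 = -129
w(6) = -3·(-129) - 3·57 - 3 = 213
w(7) = -3·213 - 3·(-129) - 3 = -255
w(8) = -3·(-255) - 3·213 - 3 = 123

123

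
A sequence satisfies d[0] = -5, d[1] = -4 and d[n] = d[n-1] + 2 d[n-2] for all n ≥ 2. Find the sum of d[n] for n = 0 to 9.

-3069

d[2] = (-4) + 2·(-5) = -14
d[3] = (-14) + 2·(-4) = -22
d[4] = (-22) + 2·(-14) = -50
d[5] = (-50) + 2·(-22) = -94
d[6] = (-94) + 2·(-50) = -194
d[7] = (-194) + 2·(-94) = -382
d[8] = (-382) + 2·(-194) = -770
d[9] = (-770) + 2·(-382) = -1534
Sum = (-5) + (-4) + (-14) + (-22) + (-50) + (-94) + (-194) + (-382) + (-770) + (-1534) = -3069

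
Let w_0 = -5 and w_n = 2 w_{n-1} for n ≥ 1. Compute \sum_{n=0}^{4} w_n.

-155

w_1 = 2(-5) = -10
w_2 = 2(-10) = -20
w_3 = 2(-20) = -40
w_4 = 2(-40) = -80
Sum = (-5) + (-10) + (-20) + (-40) + (-80) = -155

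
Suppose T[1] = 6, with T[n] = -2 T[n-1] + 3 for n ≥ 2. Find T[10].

-2559

T[2] = -2·6 + 3 = -9
T[3] = -2·(-9) + 3 = 21
T[4] = -2·21 + 3 = -39
T[5] = -2·(-39) + 3 = 81
T[6] = -2·81 + 3 = -159
T[7] = -2·(-159) + 3 = 321
T[8] = -2·321 + 3 = -639
T[9] = -2·(-639) + 3 = 1281
T[10] = -2·1281 + 3 = -2559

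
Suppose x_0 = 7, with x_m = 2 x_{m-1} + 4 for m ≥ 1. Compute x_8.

x_1 = 2(7) + 4 = 18
x_2 = 2(18) + 4 = 40
x_3 = 2(40) + 4 = 84
x_4 = 2(84) + 4 = 172
x_5 = 2(172) + 4 = 348
x_6 = 2(348) + 4 = 700
x_7 = 2(700) + 4 = 1404
x_8 = 2(1404) + 4 = 2812

2812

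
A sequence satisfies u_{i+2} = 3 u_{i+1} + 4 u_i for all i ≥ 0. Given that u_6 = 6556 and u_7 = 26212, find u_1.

4

Rearranging, u_{i-2} = (u_i - 3 u_{i-1}) / 4.
u_5 = (26212 - 3(6556)) / 4 = 6544/4 = 1636
u_4 = (6556 - 3(1636)) / 4 = 1648/4 = 412
u_3 = (1636 - 3(412)) / 4 = 400/4 = 100
u_2 = (412 - 3(100)) / 4 = 112/4 = 28
u_1 = (100 - 3(28)) / 4 = 16/4 = 4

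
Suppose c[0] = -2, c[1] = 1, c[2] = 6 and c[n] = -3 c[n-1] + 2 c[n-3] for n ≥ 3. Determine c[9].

-10924

c[3] = -3*6 + 2*(-2) = -22
c[4] = -3*(-22) + 2*1 = 68
c[5] = -3*68 + 2*6 = -192
c[6] = -3*(-192) + 2*(-22) = 532
c[7] = -3*532 + 2*68 = -1460
c[8] = -3*(-1460) + 2*(-192) = 3996
c[9] = -3*3996 + 2*532 = -10924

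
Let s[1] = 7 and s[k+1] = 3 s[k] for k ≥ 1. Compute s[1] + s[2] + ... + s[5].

s[2] = 3·7 = 21
s[3] = 3·21 = 63
s[4] = 3·63 = 189
s[5] = 3·189 = 567
Sum = 7 + 21 + 63 + 189 + 567 = 847

847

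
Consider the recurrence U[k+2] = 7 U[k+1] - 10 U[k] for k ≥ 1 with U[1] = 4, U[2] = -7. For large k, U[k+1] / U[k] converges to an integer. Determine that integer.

The characteristic equation is r^2 - 7r + 10 = 0, which factors as (r - 5)(r - 2) = 0.
So the roots are 5 and 2. Since |5| > |2| and the coefficient of 5^k is non-zero, the ratio tends to 5.

5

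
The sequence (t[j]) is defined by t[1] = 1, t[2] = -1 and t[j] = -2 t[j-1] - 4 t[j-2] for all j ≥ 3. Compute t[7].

64

t[3] = -2·(-1) - 4·1 = -2
t[4] = -2·(-2) - 4·(-1) = 8
t[5] = -2·8 - 4·(-2) = -8
t[6] = -2·(-8) - 4·8 = -16
t[7] = -2·(-16) - 4·(-8) = 64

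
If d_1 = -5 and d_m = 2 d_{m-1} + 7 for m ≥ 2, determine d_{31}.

2147483641

The fixed point is 7/(1 - 2) = -7, so d_m + 7 = 2(d_{m-1} + 7).
Hence d_m = 2·2^{m-1} - 7.
d_{31} = 2·2^{30} - 7 = 2·1073741824 - 7 = 2147483641.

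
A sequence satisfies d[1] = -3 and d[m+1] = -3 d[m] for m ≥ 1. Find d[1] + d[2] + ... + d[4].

60

d[2] = -3(-3) = 9
d[3] = -3(9) = -27
d[4] = -3(-27) = 81
Sum = (-3) + 9 + (-27) + 81 = 60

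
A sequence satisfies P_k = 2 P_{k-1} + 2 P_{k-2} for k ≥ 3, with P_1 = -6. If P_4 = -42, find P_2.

-3

Let P_2 = w.
P_3 = -12 + 2w
P_4 = -24 + 6w
So -24 + 6w = -42, giving w = -3.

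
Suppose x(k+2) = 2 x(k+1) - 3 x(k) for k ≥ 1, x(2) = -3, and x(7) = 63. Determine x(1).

1

Let x(1) = v.
x(3) = -6 - 3v
x(4) = -3 - 6v
x(5) = 12 - 3v
x(6) = 33 + 12v
x(7) = 30 + 33v
So 30 + 33v = 63, giving v = 1.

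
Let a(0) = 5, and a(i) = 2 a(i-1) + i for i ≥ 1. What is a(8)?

a(1) = 2(5) + 1 = 11
a(2) = 2(11) + 2 = 24
a(3) = 2(24) + 3 = 51
a(4) = 2(51) + 4 = 106
a(5) = 2(106) + 5 = 217
a(6) = 2(217) + 6 = 440
a(7) = 2(440) + 7 = 887
a(8) = 2(887) + 8 = 1782

1782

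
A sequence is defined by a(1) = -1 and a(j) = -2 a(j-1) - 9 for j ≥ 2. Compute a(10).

-1027

a(2) = -2*(-1) - 9 = -7
a(3) = -2*(-7) - 9 = 5
a(4) = -2*5 - 9 = -19
a(5) = -2*(-19) - 9 = 29
a(6) = -2*29 - 9 = -67
a(7) = -2*(-67) - 9 = 125
a(8) = -2*125 - 9 = -259
a(9) = -2*(-259) - 9 = 509
a(10) = -2*509 - 9 = -1027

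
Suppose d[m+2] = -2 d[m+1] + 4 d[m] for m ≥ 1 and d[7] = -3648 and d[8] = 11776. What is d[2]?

Rearranging, d[m-2] = (d[m] + 2 d[m-1]) / 4.
d[6] = (11776 + 2(-3648)) / 4 = 4480/4 = 1120
d[5] = (-3648 + 2(1120)) / 4 = -1408/4 = -352
d[4] = (1120 + 2(-352)) / 4 = 416/4 = 104
d[3] = (-352 + 2(104)) / 4 = -144/4 = -36
d[2] = (104 + 2(-36)) / 4 = 32/4 = 8

8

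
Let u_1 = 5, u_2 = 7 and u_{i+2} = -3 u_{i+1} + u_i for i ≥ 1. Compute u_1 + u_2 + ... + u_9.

u_3 = -3·7 + 5 = -16
u_4 = -3·(-16) + 7 = 55
u_5 = -3·55 + (-16) = -181
u_6 = -3·(-181) + 55 = 598
u_7 = -3·598 + (-181) = -1975
u_8 = -3·(-1975) + 598 = 6523
u_9 = -3·6523 + (-1975) = -21544
Sum = 5 + 7 + (-16) + 55 + (-181) + 598 + (-1975) + 6523 + (-21544) = -16528

-16528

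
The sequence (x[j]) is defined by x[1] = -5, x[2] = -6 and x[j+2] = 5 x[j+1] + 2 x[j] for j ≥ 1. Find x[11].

x[3] = 5(-6) + 2(-5) = -40
x[4] = 5(-40) + 2(-6) = -212
x[5] = 5(-212) + 2(-40) = -1140
x[6] = 5(-1140) + 2(-212) = -6124
x[7] = 5(-6124) + 2(-1140) = -32900
x[8] = 5(-32900) + 2(-6124) = -176748
x[9] = 5(-176748) + 2(-32900) = -949540
x[10] = 5(-949540) + 2(-176748) = -5101196
x[11] = 5(-5101196) + 2(-949540) = -27405060

-27405060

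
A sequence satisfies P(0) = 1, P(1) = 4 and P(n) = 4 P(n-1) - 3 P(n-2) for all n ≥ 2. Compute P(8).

9841

P(2) = 4·4 - 3·1 = 13
P(3) = 4·13 - 3·4 = 40
P(4) = 4·40 - 3·13 = 121
P(5) = 4·121 - 3·40 = 364
P(6) = 4·364 - 3·121 = 1093
P(7) = 4·1093 - 3·364 = 3280
P(8) = 4·3280 - 3·1093 = 9841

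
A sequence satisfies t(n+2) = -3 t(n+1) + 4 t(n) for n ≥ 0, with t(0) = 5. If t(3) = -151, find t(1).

-7

Let t(1) = z.
t(2) = 20 - 3z
t(3) = -60 + 13z
So -60 + 13z = -151, giving z = -7.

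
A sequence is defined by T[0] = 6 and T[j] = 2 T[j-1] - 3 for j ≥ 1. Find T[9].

T[1] = 2(6) - 3 = 9
T[2] = 2(9) - 3 = 15
T[3] = 2(15) - 3 = 27
T[4] = 2(27) - 3 = 51
T[5] = 2(51) - 3 = 99
T[6] = 2(99) - 3 = 195
T[7] = 2(195) - 3 = 387
T[8] = 2(387) - 3 = 771
T[9] = 2(771) - 3 = 1539

1539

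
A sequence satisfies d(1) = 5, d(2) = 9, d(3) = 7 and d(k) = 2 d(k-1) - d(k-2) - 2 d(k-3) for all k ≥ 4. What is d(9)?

117

d(4) = 2(7) - 9 - 2(5) = -5
d(5) = 2(-5) - 7 - 2(9) = -35
d(6) = 2(-35) - (-5) - 2(7) = -79
d(7) = 2(-79) - (-35) - 2(-5) = -113
d(8) = 2(-113) - (-79) - 2(-35) = -77
d(9) = 2(-77) - (-113) - 2(-79) = 117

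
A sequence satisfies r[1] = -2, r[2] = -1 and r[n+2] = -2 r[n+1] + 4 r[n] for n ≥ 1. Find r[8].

r[3] = -2*(-1) + 4*(-2) = -6
r[4] = -2*(-6) + 4*(-1) = 8
r[5] = -2*8 + 4*(-6) = -40
r[6] = -2*(-40) + 4*8 = 112
r[7] = -2*112 + 4*(-40) = -384
r[8] = -2*(-384) + 4*112 = 1216

1216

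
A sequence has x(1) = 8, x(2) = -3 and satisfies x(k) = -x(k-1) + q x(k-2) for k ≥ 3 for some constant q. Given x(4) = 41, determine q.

x(3) = 3 + 8q
x(4) = -3 - 11q
So -3 - 11q = 41, giving q = -4.

-4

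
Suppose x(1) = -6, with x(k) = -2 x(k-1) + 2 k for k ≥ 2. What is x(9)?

-1814

x(2) = -2·(-6) + 4 = 16
x(3) = -2·16 + 6 = -26
x(4) = -2·(-26) + 8 = 60
x(5) = -2·60 + 10 = -110
x(6) = -2·(-110) + 12 = 232
x(7) = -2·232 + 14 = -450
x(8) = -2·(-450) + 16 = 916
x(9) = -2·916 + 18 = -1814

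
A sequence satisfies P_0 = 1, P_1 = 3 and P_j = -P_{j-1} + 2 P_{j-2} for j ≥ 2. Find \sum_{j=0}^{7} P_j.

70

P_2 = -3 + 2*1 = -1
P_3 = -(-1) + 2*3 = 7
P_4 = -7 + 2*(-1) = -9
P_5 = -(-9) + 2*7 = 23
P_6 = -23 + 2*(-9) = -41
P_7 = -(-41) + 2*23 = 87
Sum = 1 + 3 + (-1) + 7 + (-9) + 23 + (-41) + 87 = 70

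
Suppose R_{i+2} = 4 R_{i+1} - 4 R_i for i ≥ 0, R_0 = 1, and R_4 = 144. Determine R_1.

6

Let R_1 = v.
R_2 = -4 + 4v
R_3 = -16 + 12v
R_4 = -48 + 32v
So -48 + 32v = 144, giving v = 6.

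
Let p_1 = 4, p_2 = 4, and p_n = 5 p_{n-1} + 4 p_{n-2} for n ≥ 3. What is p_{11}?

38588196

p_3 = 5*4 + 4*4 = 36
p_4 = 5*36 + 4*4 = 196
p_5 = 5*196 + 4*36 = 1124
p_6 = 5*1124 + 4*196 = 6404
p_7 = 5*6404 + 4*1124 = 36516
p_8 = 5*36516 + 4*6404 = 208196
p_9 = 5*208196 + 4*36516 = 1187044
p_{10} = 5*1187044 + 4*208196 = 6768004
p_{11} = 5*6768004 + 4*1187044 = 38588196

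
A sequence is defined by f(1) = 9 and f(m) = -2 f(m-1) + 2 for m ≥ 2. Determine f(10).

-4266

f(2) = -2·9 + 2 = -16
f(3) = -2·(-16) + 2 = 34
f(4) = -2·34 + 2 = -66
f(5) = -2·(-66) + 2 = 134
f(6) = -2·134 + 2 = -266
f(7) = -2·(-266) + 2 = 534
f(8) = -2·534 + 2 = -1066
f(9) = -2·(-1066) + 2 = 2134
f(10) = -2·2134 + 2 = -4266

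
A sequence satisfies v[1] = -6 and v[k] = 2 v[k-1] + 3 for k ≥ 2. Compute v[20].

-1572867

The fixed point is 3/(1 - 2) = -3, so v[k] + 3 = 2(v[k-1] + 3).
Hence v[k] = -3·2^{k-1} - 3.
v[20] = -3·2^{19} - 3 = -3·524288 - 3 = -1572867.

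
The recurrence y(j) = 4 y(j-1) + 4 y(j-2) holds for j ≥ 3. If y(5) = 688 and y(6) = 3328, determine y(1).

-1

Rearranging, y(j-2) = (y(j) - 4 y(j-1)) / 4.
y(4) = (3328 - 4·688) / 4 = 576/4 = 144
y(3) = (688 - 4·144) / 4 = 112/4 = 28
y(2) = (144 - 4·28) / 4 = 32/4 = 8
y(1) = (28 - 4·8) / 4 = -4/4 = -1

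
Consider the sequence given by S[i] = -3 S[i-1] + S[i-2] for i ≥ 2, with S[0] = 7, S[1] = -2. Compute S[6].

1483

S[2] = -3*(-2) + 7 = 13
S[3] = -3*13 + (-2) = -41
S[4] = -3*(-41) + 13 = 136
S[5] = -3*136 + (-41) = -449
S[6] = -3*(-449) + 136 = 1483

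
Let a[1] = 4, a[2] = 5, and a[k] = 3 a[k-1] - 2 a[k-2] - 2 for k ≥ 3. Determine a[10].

a[3] = 3·5 - 2·4 - 2 = 5
a[4] = 3·5 - 2·5 - 2 = 3
a[5] = 3·3 - 2·5 - 2 = -3
a[6] = 3·(-3) - 2·3 - 2 = -17
a[7] = 3·(-17) - 2·(-3) - 2 = -47
a[8] = 3·(-47) - 2·(-17) - 2 = -109
a[9] = 3·(-109) - 2·(-47) - 2 = -235
a[10] = 3·(-235) - 2·(-109) - 2 = -489

-489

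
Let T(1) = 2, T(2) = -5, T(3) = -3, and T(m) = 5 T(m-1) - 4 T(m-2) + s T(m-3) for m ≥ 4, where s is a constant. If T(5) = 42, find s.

1

T(4) = 5 + 2s
T(5) = 37 + 5s
So 37 + 5s = 42, giving s = 1.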